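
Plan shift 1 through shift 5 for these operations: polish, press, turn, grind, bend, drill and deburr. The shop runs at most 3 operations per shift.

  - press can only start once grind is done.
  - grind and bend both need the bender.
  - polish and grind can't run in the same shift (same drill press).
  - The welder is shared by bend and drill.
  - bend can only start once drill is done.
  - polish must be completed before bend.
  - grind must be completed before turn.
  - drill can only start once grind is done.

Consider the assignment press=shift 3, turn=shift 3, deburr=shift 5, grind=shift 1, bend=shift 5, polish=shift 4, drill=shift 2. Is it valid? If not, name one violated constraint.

bend can only start once drill is done — holds.
polish must be completed before bend — holds.
grind and bend both need the bender — holds.
The welder is shared by bend and drill — holds.
grind must be completed before turn — holds.
The shop runs at most 3 operations per shift — holds.
drill can only start once grind is done — holds.
press can only start once grind is done — holds.
polish and grind can't run in the same shift (same drill press) — holds.

Valid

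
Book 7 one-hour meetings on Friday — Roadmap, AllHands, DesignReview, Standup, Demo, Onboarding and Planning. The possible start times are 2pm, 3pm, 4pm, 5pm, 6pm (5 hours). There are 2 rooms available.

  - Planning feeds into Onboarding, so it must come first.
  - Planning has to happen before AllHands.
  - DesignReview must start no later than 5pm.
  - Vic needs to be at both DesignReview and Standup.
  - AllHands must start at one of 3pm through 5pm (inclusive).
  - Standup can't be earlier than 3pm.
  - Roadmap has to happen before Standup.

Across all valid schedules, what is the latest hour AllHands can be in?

5pm

AllHands is available from 3pm; AllHands's own window allows nothing later than 5pm.
AllHands at 5pm is achievable: AllHands in 5pm, Planning in 3pm, Roadmap in 2pm, Onboarding in 4pm, DesignReview in 2pm, Demo in 4pm, Standup in 3pm.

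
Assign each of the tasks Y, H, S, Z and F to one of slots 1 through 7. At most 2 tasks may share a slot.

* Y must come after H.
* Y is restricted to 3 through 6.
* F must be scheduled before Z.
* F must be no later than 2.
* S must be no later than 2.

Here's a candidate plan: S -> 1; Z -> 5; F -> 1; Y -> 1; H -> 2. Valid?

No — it violates: At most 2 tasks may share a slot

S must be no later than 2 — holds.
F must be no later than 2 — holds.
Y must come after H — violated.
F must be scheduled before Z — holds.
Y is restricted to 3 through 6 — violated.
At most 2 tasks may share a slot — violated.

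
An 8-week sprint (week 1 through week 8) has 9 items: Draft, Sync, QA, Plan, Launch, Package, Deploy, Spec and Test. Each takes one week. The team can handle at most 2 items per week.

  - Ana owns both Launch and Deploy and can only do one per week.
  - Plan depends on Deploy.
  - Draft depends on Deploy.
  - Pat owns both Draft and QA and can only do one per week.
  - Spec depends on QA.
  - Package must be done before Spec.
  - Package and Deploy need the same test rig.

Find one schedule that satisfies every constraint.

Launch=week 4; QA=week 1; Spec=week 3; Draft=week 2; Sync=week 4; Deploy=week 1; Plan=week 3; Package=week 2; Test=week 5

Checking: QA(week 1) before Spec(week 3); Deploy(week 1) before Draft(week 2); Deploy(week 1) before Plan(week 3); Package(week 2) before Spec(week 3); Package(week 2) != Deploy(week 1); Launch(week 4) != Deploy(week 1); Draft(week 2) != QA(week 1); max 2 per week (cap 2).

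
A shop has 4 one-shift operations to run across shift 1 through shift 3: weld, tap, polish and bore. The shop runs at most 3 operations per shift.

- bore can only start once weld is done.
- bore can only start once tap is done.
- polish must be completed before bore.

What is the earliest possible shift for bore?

shift 2

Precedence pushes bore to at least shift 2.
bore at shift 2 is achievable: weld in shift 1; tap in shift 1; polish in shift 1; bore in shift 2.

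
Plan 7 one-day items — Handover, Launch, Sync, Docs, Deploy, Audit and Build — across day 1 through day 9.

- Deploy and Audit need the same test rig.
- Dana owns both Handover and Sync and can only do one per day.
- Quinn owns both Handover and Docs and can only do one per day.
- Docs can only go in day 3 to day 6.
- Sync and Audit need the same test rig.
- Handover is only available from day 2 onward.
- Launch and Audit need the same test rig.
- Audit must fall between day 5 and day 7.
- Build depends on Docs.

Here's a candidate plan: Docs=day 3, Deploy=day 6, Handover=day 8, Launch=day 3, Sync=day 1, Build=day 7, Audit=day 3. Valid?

Docs can only go in day 3 to day 6 — holds.
Quinn owns both Handover and Docs and can only do one per day — holds.
Build depends on Docs — holds.
Audit must fall between day 5 and day 7 — violated.
Dana owns both Handover and Sync and can only do one per day — holds.
Deploy and Audit need the same test rig — holds.
Handover is only available from day 2 onward — holds.
Launch and Audit need the same test rig — violated.
Sync and Audit need the same test rig — holds.

No — it violates: Launch and Audit need the same test rig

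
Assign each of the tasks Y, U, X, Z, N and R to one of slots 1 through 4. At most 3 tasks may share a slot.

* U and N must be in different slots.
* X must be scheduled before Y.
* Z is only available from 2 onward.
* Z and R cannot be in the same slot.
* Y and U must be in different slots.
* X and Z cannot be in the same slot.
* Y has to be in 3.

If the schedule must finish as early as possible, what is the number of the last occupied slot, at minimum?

The precedence chain requires at least 2 distinct slots.
With at most 3 per slot and 6 tasks, at least 2 slots are needed.
Y can't be placed before 3, so the schedule must run through at least slot 3.
3 works (last occupied slot: 3): for example Y in 3, U in 1, X in 1, R in 1, N in 2, Z in 2.

3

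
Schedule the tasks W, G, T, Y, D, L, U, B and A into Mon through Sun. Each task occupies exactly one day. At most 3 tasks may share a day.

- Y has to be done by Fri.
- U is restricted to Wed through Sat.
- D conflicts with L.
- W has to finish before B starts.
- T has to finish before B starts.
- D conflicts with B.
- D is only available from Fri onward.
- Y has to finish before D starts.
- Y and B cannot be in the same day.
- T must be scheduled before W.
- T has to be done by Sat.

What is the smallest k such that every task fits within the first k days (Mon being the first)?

The precedence chain requires at least 3 distinct days.
With at most 3 per day and 9 tasks, at least 3 days are needed.
D can't be placed before Fri — that is day 5 counting from Mon — so the schedule must run through at least 5 days.
5 works (last occupied day: Fri): for example L -> Tue, A -> Tue, W -> Tue, D -> Fri, U -> Wed, G -> Mon, B -> Wed, Y -> Mon, T -> Mon.

5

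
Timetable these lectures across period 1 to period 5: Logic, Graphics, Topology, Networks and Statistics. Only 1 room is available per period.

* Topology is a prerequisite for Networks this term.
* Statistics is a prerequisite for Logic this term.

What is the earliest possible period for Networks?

period 2

Precedence pushes Networks to at least period 2.
Networks at period 2 is achievable: Networks=period 2; Statistics=period 3; Logic=period 4; Topology=period 1; Graphics=period 5.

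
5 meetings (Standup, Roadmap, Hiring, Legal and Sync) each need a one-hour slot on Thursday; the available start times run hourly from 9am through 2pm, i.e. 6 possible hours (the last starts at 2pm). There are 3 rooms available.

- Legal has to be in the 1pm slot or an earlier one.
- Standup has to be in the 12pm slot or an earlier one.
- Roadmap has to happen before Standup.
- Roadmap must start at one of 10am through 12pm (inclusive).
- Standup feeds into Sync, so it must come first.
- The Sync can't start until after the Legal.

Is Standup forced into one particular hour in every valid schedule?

No

Standup can be 11am (e.g. Legal -> 9am, Hiring -> 9am, Standup -> 11am, Roadmap -> 10am, Sync -> 12pm) or 12pm (e.g. Hiring in 9am; Standup in 12pm; Sync in 1pm; Roadmap in 10am; Legal in 9am).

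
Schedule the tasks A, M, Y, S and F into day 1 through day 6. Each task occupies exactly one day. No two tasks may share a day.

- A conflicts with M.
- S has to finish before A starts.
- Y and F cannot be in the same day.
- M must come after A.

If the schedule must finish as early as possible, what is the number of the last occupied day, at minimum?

5

The precedence chain requires at least 3 distinct days.
With at most 1 per day and 5 tasks, at least 5 days are needed.
5 works (last occupied day: day 5): for example Y=day 4; A=day 2; S=day 1; F=day 5; M=day 3.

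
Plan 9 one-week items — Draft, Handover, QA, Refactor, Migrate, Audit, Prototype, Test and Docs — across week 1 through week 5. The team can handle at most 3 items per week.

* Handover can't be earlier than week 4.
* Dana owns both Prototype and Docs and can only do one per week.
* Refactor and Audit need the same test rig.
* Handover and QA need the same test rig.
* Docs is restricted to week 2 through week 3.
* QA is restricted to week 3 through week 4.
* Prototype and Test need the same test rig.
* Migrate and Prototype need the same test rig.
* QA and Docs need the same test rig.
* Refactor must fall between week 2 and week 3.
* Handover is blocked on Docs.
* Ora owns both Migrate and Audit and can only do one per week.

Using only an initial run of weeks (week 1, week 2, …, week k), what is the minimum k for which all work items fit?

The precedence chain requires at least 2 distinct weeks.
With at most 3 per week and 9 work items, at least 3 weeks are needed.
Handover can't be placed before week 4, so the schedule must run through at least week 4.
4 works (last occupied week: week 4): for example Migrate -> week 1, Docs -> week 2, Refactor -> week 2, QA -> week 3, Draft -> week 1, Handover -> week 4, Audit -> week 3, Prototype -> week 3, Test -> week 1.

4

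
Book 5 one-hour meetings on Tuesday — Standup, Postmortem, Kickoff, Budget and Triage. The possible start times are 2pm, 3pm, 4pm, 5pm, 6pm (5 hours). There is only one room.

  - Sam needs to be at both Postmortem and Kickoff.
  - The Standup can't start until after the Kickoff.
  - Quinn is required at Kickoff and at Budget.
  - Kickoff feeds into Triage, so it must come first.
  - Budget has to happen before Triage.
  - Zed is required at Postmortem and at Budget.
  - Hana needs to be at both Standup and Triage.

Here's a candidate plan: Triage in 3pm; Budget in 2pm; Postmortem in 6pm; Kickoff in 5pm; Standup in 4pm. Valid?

Kickoff feeds into Triage, so it must come first — violated.
There is only one room — holds.
Hana needs to be at both Standup and Triage — holds.
Zed is required at Postmortem and at Budget — holds.
The Standup can't start until after the Kickoff — violated.
Sam needs to be at both Postmortem and Kickoff — holds.
Budget has to happen before Triage — holds.
Quinn is required at Kickoff and at Budget — holds.

Invalid. Kickoff feeds into Triage, so it must come first.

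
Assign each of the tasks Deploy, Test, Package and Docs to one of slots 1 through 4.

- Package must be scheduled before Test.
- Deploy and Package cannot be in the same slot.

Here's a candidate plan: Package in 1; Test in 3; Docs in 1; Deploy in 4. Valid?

Deploy and Package cannot be in the same slot — holds.
Package must be scheduled before Test — holds.

Yes, all constraints hold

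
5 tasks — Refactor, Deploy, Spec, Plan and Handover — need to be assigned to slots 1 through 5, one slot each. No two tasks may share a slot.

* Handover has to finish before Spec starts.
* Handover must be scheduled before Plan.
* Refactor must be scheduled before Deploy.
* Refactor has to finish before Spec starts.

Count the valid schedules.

Splitting on Refactor: it can be 1 (8), 2 (6), 3 (2). Listing each branch's schedules as (Deploy, Spec, Plan, Handover):
Refactor=1: (2,4,5,3) (2,5,4,3) (3,4,5,2) (3,5,4,2) (4,3,5,2) (4,5,3,2) (5,3,4,2) (5,4,3,2) — 8.
Refactor=2: (3,4,5,1) (3,5,4,1) (4,3,5,1) (4,5,3,1) (5,3,4,1) (5,4,3,1) — 6.
Refactor=3: (4,5,2,1) (5,4,2,1) — 2.
Summing: 8 + 6 + 2 = 16.

16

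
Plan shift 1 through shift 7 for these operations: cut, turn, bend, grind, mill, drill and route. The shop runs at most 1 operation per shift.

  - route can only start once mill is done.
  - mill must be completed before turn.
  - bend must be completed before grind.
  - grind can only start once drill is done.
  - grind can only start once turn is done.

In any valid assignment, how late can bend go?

Downstream work caps bend at shift 6.
bend at shift 6 is achievable: mill=shift 1; turn=shift 2; grind=shift 7; cut=shift 5; drill=shift 3; bend=shift 6; route=shift 4.

shift 6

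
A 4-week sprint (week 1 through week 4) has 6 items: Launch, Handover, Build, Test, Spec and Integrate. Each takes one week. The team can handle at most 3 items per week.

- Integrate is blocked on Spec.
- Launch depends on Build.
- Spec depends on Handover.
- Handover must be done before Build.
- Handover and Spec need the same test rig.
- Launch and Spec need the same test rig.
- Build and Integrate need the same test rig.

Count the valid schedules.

Splitting on Launch: it can be week 3 (8), week 4 (24). Listing each branch's schedules as (Handover, Build, Test, Spec, Integrate) by week number:
Launch=week 3: (1,2,1,2,3) (1,2,1,2,4) (1,2,2,2,3) (1,2,2,2,4) (1,2,3,2,3) (1,2,3,2,4) (1,2,4,2,3) (1,2,4,2,4) — 8.
Launch=week 4: (1,2,1,2,3) (1,2,1,2,4) (1,2,1,3,4) (1,2,2,2,3) (1,2,2,2,4) (1,2,2,3,4) (1,2,3,2,3) (1,2,3,2,4) (1,2,3,3,4) (1,2,4,2,3) (1,2,4,2,4) (1,2,4,3,4) (1,3,1,2,4) (1,3,1,3,4) (1,3,2,2,4) (1,3,2,3,4) (1,3,3,2,4) (1,3,3,3,4) (1,3,4,2,4) (1,3,4,3,4) (2,3,1,3,4) (2,3,2,3,4) (2,3,3,3,4) (2,3,4,3,4) — 24.
Summing: 8 + 24 = 32.

32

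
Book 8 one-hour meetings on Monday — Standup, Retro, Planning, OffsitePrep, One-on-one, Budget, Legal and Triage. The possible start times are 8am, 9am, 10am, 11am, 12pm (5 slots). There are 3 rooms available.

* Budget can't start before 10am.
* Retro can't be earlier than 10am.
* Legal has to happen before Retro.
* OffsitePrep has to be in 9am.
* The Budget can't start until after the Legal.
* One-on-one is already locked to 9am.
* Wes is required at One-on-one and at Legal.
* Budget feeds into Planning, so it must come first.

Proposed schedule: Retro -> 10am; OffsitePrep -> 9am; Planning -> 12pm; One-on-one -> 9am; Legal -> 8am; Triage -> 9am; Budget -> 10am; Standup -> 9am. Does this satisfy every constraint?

OffsitePrep has to be in 9am — holds.
Legal has to happen before Retro — holds.
Budget feeds into Planning, so it must come first — holds.
There are 3 rooms available — violated.
One-on-one is already locked to 9am — holds.
The Budget can't start until after the Legal — holds.
Retro can't be earlier than 10am — holds.
Budget can't start before 10am — holds.
Wes is required at One-on-one and at Legal — holds.

No — it violates: There are 3 rooms available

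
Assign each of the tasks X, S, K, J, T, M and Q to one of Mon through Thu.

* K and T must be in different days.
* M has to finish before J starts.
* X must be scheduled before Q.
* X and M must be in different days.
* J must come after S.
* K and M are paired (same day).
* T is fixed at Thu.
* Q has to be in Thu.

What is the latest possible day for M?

Downstream work caps M at Wed.
M at Wed is achievable: M=Wed, X=Mon, J=Thu, S=Mon, K=Wed, T=Thu, Q=Thu.

Wed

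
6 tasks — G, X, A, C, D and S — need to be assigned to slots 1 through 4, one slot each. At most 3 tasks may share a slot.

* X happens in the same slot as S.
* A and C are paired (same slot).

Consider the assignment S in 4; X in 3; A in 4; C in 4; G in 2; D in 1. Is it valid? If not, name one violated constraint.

At most 3 tasks may share a slot — holds.
A and C are paired (same slot) — holds.
X happens in the same slot as S — violated.

Invalid. X happens in the same slot as S.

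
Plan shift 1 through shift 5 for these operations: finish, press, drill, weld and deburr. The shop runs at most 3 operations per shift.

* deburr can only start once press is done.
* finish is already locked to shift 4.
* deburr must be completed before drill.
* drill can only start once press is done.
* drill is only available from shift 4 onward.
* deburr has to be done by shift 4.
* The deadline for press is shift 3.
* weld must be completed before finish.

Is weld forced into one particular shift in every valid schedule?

No

weld can be shift 1 (e.g. finish in shift 4; drill in shift 4; weld in shift 1; press in shift 1; deburr in shift 2) or shift 2 (e.g. weld=shift 2; finish=shift 4; deburr=shift 2; press=shift 1; drill=shift 4).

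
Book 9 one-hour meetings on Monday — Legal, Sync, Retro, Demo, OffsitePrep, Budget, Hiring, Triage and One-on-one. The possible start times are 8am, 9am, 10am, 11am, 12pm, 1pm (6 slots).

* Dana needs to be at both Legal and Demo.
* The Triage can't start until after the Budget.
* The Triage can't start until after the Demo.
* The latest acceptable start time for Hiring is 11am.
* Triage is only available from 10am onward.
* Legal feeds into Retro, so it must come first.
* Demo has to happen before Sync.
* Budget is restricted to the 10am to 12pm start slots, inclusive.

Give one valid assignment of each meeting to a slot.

Retro -> 10am, Demo -> 8am, Sync -> 9am, Triage -> 11am, Legal -> 9am, Budget -> 10am, One-on-one -> 8am, OffsitePrep -> 8am, Hiring -> 8am

Checking: Budget(10am) before Triage(11am); Demo(8am) before Triage(11am); Demo(8am) before Sync(9am); Legal(9am) before Retro(10am); Legal(9am) != Demo(8am); Budget=10am in [10am,12pm]; Triage=11am in [10am,1pm]; Hiring=8am in [8am,11am].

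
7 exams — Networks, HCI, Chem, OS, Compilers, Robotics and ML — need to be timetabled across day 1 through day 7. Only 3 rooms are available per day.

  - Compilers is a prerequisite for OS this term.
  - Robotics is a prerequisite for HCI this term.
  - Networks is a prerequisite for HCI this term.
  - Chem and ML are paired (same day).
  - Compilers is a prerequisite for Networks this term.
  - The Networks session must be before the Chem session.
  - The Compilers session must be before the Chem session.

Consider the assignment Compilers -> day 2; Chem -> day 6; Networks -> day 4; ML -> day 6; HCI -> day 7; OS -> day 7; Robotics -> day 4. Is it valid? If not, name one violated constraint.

Networks is a prerequisite for HCI this term — holds.
The Compilers session must be before the Chem session — holds.
Only 3 rooms are available per day — holds.
Compilers is a prerequisite for Networks this term — holds.
Robotics is a prerequisite for HCI this term — holds.
Compilers is a prerequisite for OS this term — holds.
The Networks session must be before the Chem session — holds.
Chem and ML are paired (same day) — holds.

Yes, all constraints hold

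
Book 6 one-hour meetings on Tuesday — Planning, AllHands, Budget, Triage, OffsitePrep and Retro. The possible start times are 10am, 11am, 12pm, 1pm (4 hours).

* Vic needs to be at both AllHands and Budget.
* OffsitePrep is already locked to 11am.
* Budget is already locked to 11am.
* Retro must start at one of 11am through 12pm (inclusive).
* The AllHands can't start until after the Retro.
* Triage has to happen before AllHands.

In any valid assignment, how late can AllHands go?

1pm

Precedence pushes AllHands to at least 12pm.
AllHands at 1pm is achievable: OffsitePrep=11am, Triage=10am, AllHands=1pm, Budget=11am, Retro=11am, Planning=10am.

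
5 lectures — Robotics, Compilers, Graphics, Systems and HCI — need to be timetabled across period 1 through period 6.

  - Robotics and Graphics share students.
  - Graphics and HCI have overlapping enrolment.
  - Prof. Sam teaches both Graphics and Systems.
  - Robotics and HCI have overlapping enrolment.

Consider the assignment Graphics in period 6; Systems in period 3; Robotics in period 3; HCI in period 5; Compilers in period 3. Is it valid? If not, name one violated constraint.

Robotics and HCI have overlapping enrolment — holds.
Prof. Sam teaches both Graphics and Systems — holds.
Robotics and Graphics share students — holds.
Graphics and HCI have overlapping enrolment — holds.

Yes, all constraints hold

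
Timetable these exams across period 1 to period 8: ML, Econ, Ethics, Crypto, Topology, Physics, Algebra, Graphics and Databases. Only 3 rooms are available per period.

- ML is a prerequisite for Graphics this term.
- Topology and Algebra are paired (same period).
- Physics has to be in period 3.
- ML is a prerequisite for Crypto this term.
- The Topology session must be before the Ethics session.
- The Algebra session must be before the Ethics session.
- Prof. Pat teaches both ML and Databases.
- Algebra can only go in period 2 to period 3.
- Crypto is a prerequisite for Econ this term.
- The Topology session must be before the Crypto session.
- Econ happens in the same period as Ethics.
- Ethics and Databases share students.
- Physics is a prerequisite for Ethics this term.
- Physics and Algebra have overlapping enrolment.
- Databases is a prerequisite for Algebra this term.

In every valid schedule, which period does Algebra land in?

period 2

Algebra's window is period 2–period 3.
Physics is fixed at period 3, and Algebra can't share a period with Physics.
So Algebra must be period 2.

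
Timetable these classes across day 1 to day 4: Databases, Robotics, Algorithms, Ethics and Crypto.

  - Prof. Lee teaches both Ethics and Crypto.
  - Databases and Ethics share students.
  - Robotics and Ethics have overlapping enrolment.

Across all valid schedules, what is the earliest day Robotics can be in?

day 1

Robotics at day 1 is achievable: Ethics -> day 2; Algorithms -> day 1; Databases -> day 1; Robotics -> day 1; Crypto -> day 1.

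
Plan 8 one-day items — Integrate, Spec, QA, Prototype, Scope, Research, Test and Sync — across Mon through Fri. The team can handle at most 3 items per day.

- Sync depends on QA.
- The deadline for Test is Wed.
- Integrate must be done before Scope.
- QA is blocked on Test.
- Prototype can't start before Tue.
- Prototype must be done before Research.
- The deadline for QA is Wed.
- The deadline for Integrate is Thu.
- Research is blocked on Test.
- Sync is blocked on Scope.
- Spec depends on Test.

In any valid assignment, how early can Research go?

Precedence pushes Research to at least Wed.
Research at Wed is achievable: Sync=Wed, Research=Wed, Integrate=Mon, Spec=Wed, Test=Mon, Prototype=Tue, Scope=Tue, QA=Tue.

Wed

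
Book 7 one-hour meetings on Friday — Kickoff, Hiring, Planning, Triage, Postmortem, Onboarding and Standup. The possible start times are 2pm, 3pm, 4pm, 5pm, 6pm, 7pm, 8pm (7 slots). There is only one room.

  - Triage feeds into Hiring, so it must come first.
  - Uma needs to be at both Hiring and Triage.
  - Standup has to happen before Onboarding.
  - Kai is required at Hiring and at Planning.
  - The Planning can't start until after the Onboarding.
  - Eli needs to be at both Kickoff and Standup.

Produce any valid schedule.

Hiring in 5pm, Postmortem in 8pm, Kickoff in 7pm, Onboarding in 3pm, Triage in 4pm, Standup in 2pm, Planning in 6pm

Checking: Onboarding(3pm) before Planning(6pm); Standup(2pm) before Onboarding(3pm); Triage(4pm) before Hiring(5pm); Kickoff(7pm) != Standup(2pm); Hiring(5pm) != Planning(6pm); Hiring(5pm) != Triage(4pm); max 1 per slot (cap 1).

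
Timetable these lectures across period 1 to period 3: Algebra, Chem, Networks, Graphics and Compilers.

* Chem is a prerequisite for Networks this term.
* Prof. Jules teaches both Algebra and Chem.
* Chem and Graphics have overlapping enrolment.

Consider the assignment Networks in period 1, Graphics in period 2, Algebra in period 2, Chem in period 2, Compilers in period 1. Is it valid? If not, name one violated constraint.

Prof. Jules teaches both Algebra and Chem — violated.
Chem is a prerequisite for Networks this term — violated.
Chem and Graphics have overlapping enrolment — violated.

No — it violates: Chem is a prerequisite for Networks this term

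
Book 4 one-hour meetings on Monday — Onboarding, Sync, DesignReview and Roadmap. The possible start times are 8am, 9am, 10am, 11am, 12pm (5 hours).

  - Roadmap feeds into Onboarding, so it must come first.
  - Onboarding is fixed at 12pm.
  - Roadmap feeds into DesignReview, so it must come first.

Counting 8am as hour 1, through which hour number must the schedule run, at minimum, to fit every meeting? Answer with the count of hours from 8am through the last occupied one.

The precedence chain requires at least 2 distinct hours.
Onboarding can't be placed before 12pm — that is hour 5 counting from 8am — so the schedule must run through at least 5 hours.
5 works (last occupied hour: 12pm): for example Onboarding=12pm, DesignReview=9am, Sync=8am, Roadmap=8am.

5 hours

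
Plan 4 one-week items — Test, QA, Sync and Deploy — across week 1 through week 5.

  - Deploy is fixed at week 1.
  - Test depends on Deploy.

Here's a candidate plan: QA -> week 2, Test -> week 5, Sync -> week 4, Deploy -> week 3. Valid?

No — it violates: Deploy is fixed at week 1

Deploy is fixed at week 1 — violated.
Test depends on Deploy — holds.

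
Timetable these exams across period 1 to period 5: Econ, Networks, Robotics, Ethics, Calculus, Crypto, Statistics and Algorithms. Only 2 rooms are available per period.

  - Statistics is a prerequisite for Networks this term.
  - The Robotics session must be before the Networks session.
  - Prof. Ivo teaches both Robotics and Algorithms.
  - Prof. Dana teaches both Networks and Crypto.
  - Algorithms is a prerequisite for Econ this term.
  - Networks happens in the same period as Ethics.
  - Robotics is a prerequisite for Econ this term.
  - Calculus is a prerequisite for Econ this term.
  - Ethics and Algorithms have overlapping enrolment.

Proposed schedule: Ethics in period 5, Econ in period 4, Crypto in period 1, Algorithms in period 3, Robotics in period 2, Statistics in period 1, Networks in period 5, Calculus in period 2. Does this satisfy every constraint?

Only 2 rooms are available per period — holds.
Algorithms is a prerequisite for Econ this term — holds.
Networks happens in the same period as Ethics — holds.
Statistics is a prerequisite for Networks this term — holds.
Prof. Ivo teaches both Robotics and Algorithms — holds.
Prof. Dana teaches both Networks and Crypto — holds.
The Robotics session must be before the Networks session — holds.
Ethics and Algorithms have overlapping enrolment — holds.
Calculus is a prerequisite for Econ this term — holds.
Robotics is a prerequisite for Econ this term — holds.

Valid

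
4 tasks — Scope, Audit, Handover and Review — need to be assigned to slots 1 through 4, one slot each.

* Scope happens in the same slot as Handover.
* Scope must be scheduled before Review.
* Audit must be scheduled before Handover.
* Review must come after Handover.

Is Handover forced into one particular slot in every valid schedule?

No

Handover can be 2 (e.g. Handover -> 2; Audit -> 1; Review -> 3; Scope -> 2) or 3 (e.g. Audit -> 1, Review -> 4, Scope -> 3, Handover -> 3).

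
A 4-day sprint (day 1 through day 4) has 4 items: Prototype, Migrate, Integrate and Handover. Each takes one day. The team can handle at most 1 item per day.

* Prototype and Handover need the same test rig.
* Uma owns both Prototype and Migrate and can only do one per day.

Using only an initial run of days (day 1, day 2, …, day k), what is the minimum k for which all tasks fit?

With at most 1 per day and 4 tasks, at least 4 days are needed.
4 works (last occupied day: day 4): for example Prototype=day 1; Migrate=day 2; Integrate=day 3; Handover=day 4.

4 days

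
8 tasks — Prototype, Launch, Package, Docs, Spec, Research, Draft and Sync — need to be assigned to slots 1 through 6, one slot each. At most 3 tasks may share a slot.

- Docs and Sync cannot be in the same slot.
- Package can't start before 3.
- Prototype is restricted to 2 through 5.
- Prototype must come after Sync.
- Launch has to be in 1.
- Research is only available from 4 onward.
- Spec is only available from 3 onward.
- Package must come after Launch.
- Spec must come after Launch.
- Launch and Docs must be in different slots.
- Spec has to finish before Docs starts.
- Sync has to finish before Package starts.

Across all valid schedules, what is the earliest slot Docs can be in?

4

Precedence pushes Docs to at least 4.
Docs at 4 is achievable: Prototype=2; Package=3; Spec=3; Launch=1; Draft=1; Sync=1; Docs=4; Research=4.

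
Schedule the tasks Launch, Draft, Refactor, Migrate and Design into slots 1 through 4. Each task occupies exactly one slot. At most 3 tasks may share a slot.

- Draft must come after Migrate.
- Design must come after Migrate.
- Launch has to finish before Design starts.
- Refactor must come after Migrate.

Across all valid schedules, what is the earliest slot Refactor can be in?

Precedence pushes Refactor to at least 2.
Refactor at 2 is achievable: Launch -> 1, Migrate -> 1, Draft -> 2, Design -> 2, Refactor -> 2.

2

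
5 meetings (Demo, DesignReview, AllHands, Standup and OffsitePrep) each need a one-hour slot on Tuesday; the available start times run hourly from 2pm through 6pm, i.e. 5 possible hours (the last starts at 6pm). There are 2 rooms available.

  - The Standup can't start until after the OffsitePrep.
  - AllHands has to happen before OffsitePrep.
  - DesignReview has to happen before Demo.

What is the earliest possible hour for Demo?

3pm

Precedence pushes Demo to at least 3pm.
Demo at 3pm is achievable: DesignReview -> 2pm; Standup -> 4pm; AllHands -> 2pm; Demo -> 3pm; OffsitePrep -> 3pm.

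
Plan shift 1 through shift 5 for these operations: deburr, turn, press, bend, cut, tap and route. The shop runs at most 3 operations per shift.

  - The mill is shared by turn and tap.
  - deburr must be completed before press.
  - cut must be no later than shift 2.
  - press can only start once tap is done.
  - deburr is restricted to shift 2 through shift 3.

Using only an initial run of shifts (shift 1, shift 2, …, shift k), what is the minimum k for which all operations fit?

3 shifts

The precedence chain requires at least 2 distinct shifts.
With at most 3 per shift and 7 operations, at least 3 shifts are needed.
Propagating the time windows through the other constraints, press can't land before shift 3, so the schedule must run through at least shift 3.
3 works (last occupied shift: shift 3): for example bend=shift 1, deburr=shift 2, route=shift 2, cut=shift 1, press=shift 3, tap=shift 1, turn=shift 2.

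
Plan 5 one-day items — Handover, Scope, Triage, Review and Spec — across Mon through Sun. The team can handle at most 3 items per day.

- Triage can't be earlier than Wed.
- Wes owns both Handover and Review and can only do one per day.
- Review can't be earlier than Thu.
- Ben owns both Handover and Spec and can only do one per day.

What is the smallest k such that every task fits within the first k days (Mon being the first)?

4

With at most 3 per day and 5 tasks, at least 2 days are needed.
Review can't be placed before Thu — that is day 4 counting from Mon — so the schedule must run through at least 4 days.
4 works (last occupied day: Thu): for example Scope -> Mon; Review -> Thu; Triage -> Wed; Spec -> Tue; Handover -> Mon.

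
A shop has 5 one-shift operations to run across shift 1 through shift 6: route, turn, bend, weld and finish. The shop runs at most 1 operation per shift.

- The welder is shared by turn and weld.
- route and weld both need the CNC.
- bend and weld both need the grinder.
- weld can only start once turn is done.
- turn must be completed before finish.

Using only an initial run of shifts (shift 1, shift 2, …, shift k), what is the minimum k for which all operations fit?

5 shifts

The precedence chain requires at least 2 distinct shifts.
With at most 1 per shift and 5 operations, at least 5 shifts are needed.
5 works (last occupied shift: shift 5): for example route in shift 4; weld in shift 2; bend in shift 5; turn in shift 1; finish in shift 3.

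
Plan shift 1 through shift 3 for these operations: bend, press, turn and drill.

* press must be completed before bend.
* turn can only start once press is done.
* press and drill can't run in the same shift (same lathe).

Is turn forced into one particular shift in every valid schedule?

No

turn can be shift 2 (e.g. turn=shift 2, bend=shift 2, drill=shift 2, press=shift 1) or shift 3 (e.g. press -> shift 1; turn -> shift 3; bend -> shift 2; drill -> shift 2).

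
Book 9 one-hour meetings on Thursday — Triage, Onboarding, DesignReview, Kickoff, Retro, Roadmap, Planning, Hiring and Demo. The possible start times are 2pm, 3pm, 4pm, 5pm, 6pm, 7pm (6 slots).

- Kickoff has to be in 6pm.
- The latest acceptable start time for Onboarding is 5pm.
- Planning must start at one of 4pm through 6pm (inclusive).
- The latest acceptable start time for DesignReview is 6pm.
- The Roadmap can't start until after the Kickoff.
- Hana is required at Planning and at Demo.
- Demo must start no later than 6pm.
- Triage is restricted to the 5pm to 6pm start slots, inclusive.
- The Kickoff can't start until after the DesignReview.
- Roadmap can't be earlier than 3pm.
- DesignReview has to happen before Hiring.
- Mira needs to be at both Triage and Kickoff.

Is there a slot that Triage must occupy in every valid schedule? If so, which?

5pm

Triage's window is 5pm–6pm.
Kickoff is fixed at 6pm, and Triage can't share a slot with Kickoff.
So Triage must be 5pm.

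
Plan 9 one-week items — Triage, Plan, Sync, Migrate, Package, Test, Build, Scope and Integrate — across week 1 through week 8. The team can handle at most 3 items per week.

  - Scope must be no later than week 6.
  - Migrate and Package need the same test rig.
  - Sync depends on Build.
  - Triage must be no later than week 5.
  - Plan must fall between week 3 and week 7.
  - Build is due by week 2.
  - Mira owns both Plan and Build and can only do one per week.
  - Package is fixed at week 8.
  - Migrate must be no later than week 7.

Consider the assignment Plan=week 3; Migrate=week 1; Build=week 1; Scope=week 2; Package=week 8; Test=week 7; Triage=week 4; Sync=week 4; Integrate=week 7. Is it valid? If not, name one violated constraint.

Scope must be no later than week 6 — holds.
Package is fixed at week 8 — holds.
Migrate and Package need the same test rig — holds.
Triage must be no later than week 5 — holds.
Migrate must be no later than week 7 — holds.
Sync depends on Build — holds.
Plan must fall between week 3 and week 7 — holds.
Build is due by week 2 — holds.
Mira owns both Plan and Build and can only do one per week — holds.
The team can handle at most 3 items per week — holds.

Valid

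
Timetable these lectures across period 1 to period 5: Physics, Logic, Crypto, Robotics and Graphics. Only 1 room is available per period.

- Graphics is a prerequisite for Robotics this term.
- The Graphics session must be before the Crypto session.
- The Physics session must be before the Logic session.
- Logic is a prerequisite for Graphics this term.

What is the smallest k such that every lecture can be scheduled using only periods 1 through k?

The precedence chain requires at least 4 distinct periods.
With at most 1 per period and 5 lectures, at least 5 periods are needed.
5 works (last occupied period: period 5): for example Robotics -> period 5; Graphics -> period 3; Physics -> period 1; Logic -> period 2; Crypto -> period 4.

5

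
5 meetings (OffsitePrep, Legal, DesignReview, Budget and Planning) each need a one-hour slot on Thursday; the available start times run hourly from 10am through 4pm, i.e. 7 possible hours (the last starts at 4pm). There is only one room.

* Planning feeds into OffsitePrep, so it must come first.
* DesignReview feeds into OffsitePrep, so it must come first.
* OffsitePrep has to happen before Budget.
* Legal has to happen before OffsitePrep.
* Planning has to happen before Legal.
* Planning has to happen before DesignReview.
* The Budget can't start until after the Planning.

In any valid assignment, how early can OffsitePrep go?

Precedence pushes OffsitePrep to at least 12pm; downstream work caps OffsitePrep at 3pm.
OffsitePrep at 1pm is achievable: Planning=10am; DesignReview=12pm; OffsitePrep=1pm; Budget=2pm; Legal=11am.
Nothing earlier works — the capacity limit rule out every hour before 1pm.

1pm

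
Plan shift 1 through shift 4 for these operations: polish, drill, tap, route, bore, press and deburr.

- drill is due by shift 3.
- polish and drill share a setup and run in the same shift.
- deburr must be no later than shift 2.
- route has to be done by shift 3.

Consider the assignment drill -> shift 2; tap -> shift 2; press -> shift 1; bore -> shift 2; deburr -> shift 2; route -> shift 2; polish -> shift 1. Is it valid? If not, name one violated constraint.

Invalid. polish and drill share a setup and run in the same shift.

deburr must be no later than shift 2 — holds.
drill is due by shift 3 — holds.
route has to be done by shift 3 — holds.
polish and drill share a setup and run in the same shift — violated.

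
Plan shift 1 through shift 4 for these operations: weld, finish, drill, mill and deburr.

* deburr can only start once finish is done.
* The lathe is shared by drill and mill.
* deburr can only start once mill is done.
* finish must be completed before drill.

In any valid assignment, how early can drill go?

Precedence pushes drill to at least shift 2.
drill at shift 2 is achievable: finish -> shift 1; deburr -> shift 2; weld -> shift 1; drill -> shift 2; mill -> shift 1.

shift 2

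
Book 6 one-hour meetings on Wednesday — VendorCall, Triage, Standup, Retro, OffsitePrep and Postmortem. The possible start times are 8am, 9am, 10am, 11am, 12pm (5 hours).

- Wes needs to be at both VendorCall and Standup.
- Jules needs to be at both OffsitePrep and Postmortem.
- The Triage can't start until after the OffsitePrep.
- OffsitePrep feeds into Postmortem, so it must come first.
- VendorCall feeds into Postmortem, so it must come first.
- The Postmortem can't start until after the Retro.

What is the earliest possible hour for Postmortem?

9am

Precedence pushes Postmortem to at least 9am.
Postmortem at 9am is achievable: Postmortem in 9am; OffsitePrep in 8am; VendorCall in 8am; Retro in 8am; Triage in 9am; Standup in 9am.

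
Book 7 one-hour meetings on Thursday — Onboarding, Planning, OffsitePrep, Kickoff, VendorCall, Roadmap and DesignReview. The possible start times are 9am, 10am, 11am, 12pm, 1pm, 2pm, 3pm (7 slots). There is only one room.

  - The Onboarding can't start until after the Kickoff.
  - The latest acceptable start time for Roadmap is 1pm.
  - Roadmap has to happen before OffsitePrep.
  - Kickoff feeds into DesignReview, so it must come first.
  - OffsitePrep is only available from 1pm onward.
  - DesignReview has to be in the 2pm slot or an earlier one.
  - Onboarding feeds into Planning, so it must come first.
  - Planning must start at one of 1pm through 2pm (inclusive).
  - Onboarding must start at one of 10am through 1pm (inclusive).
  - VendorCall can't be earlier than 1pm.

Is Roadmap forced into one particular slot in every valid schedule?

Roadmap can be 9am (e.g. DesignReview in 12pm; OffsitePrep in 2pm; Kickoff in 10am; Planning in 1pm; Onboarding in 11am; Roadmap in 9am; VendorCall in 3pm) or 10am (e.g. Planning -> 1pm, Onboarding -> 11am, Roadmap -> 10am, DesignReview -> 12pm, OffsitePrep -> 2pm, Kickoff -> 9am, VendorCall -> 3pm).

No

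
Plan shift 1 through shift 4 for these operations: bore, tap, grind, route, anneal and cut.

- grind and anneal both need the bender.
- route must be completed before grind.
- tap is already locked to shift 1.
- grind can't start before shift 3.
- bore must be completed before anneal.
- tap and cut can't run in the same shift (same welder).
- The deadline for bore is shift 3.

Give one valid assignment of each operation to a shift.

bore -> shift 1, cut -> shift 2, tap -> shift 1, route -> shift 1, grind -> shift 3, anneal -> shift 2

Checking: route(shift 1) before grind(shift 3); bore(shift 1) before anneal(shift 2); grind(shift 3) != anneal(shift 2); tap(shift 1) != cut(shift 2); grind=shift 3 in [shift 3,shift 4]; bore=shift 1 in [shift 1,shift 3]; tap=shift 1 in [shift 1,shift 1].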